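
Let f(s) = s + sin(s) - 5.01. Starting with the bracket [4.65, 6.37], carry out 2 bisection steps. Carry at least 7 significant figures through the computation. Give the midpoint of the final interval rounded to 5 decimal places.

f(4.650000) = -1.358054, f(6.370000) = 1.446706 (opposite signs)
step 1: m = 5.510000, f(m) = -0.198418 < 0 → root in [5.510000, 6.370000]
step 2: m = 5.940000, f(m) = 0.593512 > 0 → root in [5.510000, 5.940000]
Midpoint of [5.510000, 5.940000] = 5.725000

5.72500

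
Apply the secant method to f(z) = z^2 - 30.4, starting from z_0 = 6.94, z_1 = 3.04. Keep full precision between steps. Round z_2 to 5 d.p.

Secant update: z_(k+1) = z_k − f(z_k)·(z_k − z_(k-1))/(f(z_k) − f(z_(k-1))).
f(z_0) = 17.763600, f(z_1) = -21.158400
z_2 = 3.040000 - (-21.158400)·(3.040000 - 6.940000)/(-21.158400 - (17.763600)) = 5.160080; f(z_2) = -3.773573

5.16008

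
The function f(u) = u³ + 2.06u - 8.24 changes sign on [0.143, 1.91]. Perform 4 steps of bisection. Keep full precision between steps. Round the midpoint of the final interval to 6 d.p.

f(0.143000) = -7.942496, f(1.910000) = 2.662471 (opposite signs)
step 1: m = 1.026500, f(m) = -5.043785 < 0 → root in [1.026500, 1.910000]
step 2: m = 1.468250, f(m) = -2.050213 < 0 → root in [1.468250, 1.910000]
step 3: m = 1.689125, f(m) = 0.058913 > 0 → root in [1.468250, 1.689125]
step 4: m = 1.578687, f(m) = -1.053413 < 0 → root in [1.578687, 1.689125]
Midpoint of [1.578687, 1.689125] = 1.633906

1.633906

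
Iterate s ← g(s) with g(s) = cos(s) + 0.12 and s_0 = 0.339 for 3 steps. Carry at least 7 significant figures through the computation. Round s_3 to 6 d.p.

s_1 = g(0.339000) = 1.063088
s_2 = g(1.063088) = 0.606176
s_3 = g(0.606176) = 0.941833

0.941833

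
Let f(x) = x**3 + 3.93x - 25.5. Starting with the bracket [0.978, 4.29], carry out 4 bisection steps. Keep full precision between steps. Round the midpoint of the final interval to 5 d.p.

f(0.978000) = -20.721019, f(4.290000) = 70.313289 (opposite signs)
step 1: m = 2.634000, f(m) = 3.126196 > 0 → root in [0.978000, 2.634000]
step 2: m = 1.806000, f(m) = -12.511905 < 0 → root in [1.806000, 2.634000]
step 3: m = 2.220000, f(m) = -5.834352 < 0 → root in [2.220000, 2.634000]
step 4: m = 2.427000, f(m) = -1.666062 < 0 → root in [2.427000, 2.634000]
Midpoint of [2.427000, 2.634000] = 2.530500

2.53050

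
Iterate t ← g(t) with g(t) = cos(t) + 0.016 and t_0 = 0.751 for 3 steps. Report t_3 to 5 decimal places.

0.74788

t_1 = g(0.751000) = 0.747007
t_2 = g(0.747007) = 0.749726
t_3 = g(0.749726) = 0.747876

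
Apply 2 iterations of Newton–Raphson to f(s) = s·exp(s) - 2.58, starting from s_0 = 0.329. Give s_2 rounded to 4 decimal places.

1.1193

f'(s) = (s + 1)·exp(s)
s_0 = 0.329000: f = -2.122829, f' = 1.846749 → s_1 = 0.329000 - (-2.122829)/(1.846749) = 1.478495
s_1 = 1.478495: f = 3.905182, f' = 10.871521 → s_2 = 1.478495 - (3.905182)/(10.871521) = 1.119283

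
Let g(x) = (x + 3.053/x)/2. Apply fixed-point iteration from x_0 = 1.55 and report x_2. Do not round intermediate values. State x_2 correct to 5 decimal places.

x_1 = g(1.550000) = 1.759839
x_2 = g(1.759839) = 1.747328

1.74733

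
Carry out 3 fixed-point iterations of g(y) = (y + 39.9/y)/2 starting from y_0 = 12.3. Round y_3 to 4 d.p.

y_1 = g(12.300000) = 7.771951
y_2 = g(7.771951) = 6.452899
y_3 = g(6.452899) = 6.318083

6.3181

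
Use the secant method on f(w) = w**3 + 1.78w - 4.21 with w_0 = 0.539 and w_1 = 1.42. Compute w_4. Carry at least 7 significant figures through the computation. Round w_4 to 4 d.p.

f(w_0) = -3.093989, f(w_1) = 1.180888
w_2 = 1.420000 - (1.180888)·(1.420000 - 0.539000)/(1.180888 - (-3.093989)) = 1.176633; f(w_2) = -0.486583
w_3 = 1.176633 - (-0.486583)·(1.176633 - 1.420000)/(-0.486583 - (1.180888)) = 1.247650; f(w_3) = -0.047053
w_4 = 1.247650 - (-0.047053)·(1.247650 - 1.176633)/(-0.047053 - (-0.486583)) = 1.255253; f(w_4) = 0.002199

1.2553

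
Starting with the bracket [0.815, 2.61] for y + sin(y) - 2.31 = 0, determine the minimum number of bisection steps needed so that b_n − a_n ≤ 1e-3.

Initial width b − a = 2.61 − 0.815 = 1.795000.
After n steps the width is (b−a)/2^n; need (b−a)/2^n ≤ 1e-3.
So n ≥ log₂(1.795000/1e-3) = log₂(1795.0000) ≈ 10.8098.
Hence n = 11.

11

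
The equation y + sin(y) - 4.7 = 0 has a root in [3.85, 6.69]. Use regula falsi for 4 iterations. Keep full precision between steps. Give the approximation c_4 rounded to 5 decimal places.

f(3.850000) = -1.500625, f(6.690000) = 2.385686
step 1: c = 4.946612, f(c) = -0.726083 < 0 → new bracket [4.946612, 6.690000]
step 2: c = 5.353405, f(c) = -0.148084 < 0 → new bracket [5.353405, 6.690000]
step 3: c = 5.431521, f(c) = -0.020857 < 0 → new bracket [5.431521, 6.690000]
step 4: c = 5.442428, f(c) = -0.002721 < 0 → new bracket [5.442428, 6.690000]

5.44243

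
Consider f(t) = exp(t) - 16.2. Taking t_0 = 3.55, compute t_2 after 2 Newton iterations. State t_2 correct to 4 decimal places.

Newton update: t ← t − f(t)/f'(t).
f'(t) = exp(t)
t_0 = 3.550000: f = 18.613317, f' = 34.813317 → t_1 = 3.550000 - (18.613317)/(34.813317) = 3.015339
t_1 = 3.015339: f = 4.196007, f' = 20.396007 → t_2 = 3.015339 - (4.196007)/(20.396007) = 2.809612

2.8096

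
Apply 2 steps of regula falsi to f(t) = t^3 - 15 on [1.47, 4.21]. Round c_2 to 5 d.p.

2.19051

f(1.470000) = -11.823477, f(4.210000) = 59.618461
step 1: c = 1.923464, f(c) = -7.883737 < 0 → new bracket [1.923464, 4.210000]
step 2: c = 2.190514, f(c) = -4.489150 < 0 → new bracket [2.190514, 4.210000]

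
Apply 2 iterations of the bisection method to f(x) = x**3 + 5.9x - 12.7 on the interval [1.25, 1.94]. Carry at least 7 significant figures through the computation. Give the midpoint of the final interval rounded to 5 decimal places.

f(1.250000) = -3.371875, f(1.940000) = 6.047384 (opposite signs)
step 1: m = 1.595000, f(m) = 0.768220 > 0 → root in [1.250000, 1.595000]
step 2: m = 1.422500, f(m) = -1.428812 < 0 → root in [1.422500, 1.595000]
Midpoint of [1.422500, 1.595000] = 1.508750

1.50875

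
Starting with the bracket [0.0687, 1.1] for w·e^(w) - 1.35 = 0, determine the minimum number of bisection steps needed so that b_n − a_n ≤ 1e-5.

17

Initial width b − a = 1.1 − 0.0687 = 1.031300.
After n steps the width is (b−a)/2^n; need (b−a)/2^n ≤ 1e-5.
So n ≥ log₂(1.031300/1e-5) = log₂(103130.0000) ≈ 16.6541.
Hence n = 17.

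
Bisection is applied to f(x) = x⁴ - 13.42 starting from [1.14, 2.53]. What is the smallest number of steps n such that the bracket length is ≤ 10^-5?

Initial width b − a = 2.53 − 1.14 = 1.390000.
After n steps the width is (b−a)/2^n; need (b−a)/2^n ≤ 10^-5.
So n ≥ log₂(1.390000/10^-5) = log₂(139000.0000) ≈ 17.0847.
Hence n = 18.

18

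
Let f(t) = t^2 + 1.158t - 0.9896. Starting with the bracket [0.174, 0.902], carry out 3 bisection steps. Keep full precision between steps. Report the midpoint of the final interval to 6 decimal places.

f(0.174000) = -0.757832, f(0.902000) = 0.868520 (opposite signs)
step 1: m = 0.538000, f(m) = -0.077152 < 0 → root in [0.538000, 0.902000]
step 2: m = 0.720000, f(m) = 0.362560 > 0 → root in [0.538000, 0.720000]
step 3: m = 0.629000, f(m) = 0.134423 > 0 → root in [0.538000, 0.629000]
Midpoint of [0.538000, 0.629000] = 0.583500

0.583500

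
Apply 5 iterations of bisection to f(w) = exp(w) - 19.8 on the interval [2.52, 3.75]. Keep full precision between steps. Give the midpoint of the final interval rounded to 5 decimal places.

f(2.520000) = -7.371403, f(3.750000) = 22.721082 (opposite signs)
step 1: m = 3.135000, f(m) = 3.188636 > 0 → root in [2.520000, 3.135000]
step 2: m = 2.827500, f(m) = -2.896850 < 0 → root in [2.827500, 3.135000]
step 3: m = 2.981250, f(m) = -0.087558 < 0 → root in [2.981250, 3.135000]
step 4: m = 3.058125, f(m) = 1.487605 > 0 → root in [2.981250, 3.058125]
step 5: m = 3.019687, f(m) = 0.684889 > 0 → root in [2.981250, 3.019687]
Midpoint of [2.981250, 3.019687] = 3.000469

3.00047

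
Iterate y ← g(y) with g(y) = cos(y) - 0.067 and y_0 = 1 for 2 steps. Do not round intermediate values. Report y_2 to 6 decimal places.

0.823068

y_1 = g(1.000000) = 0.473302
y_2 = g(0.473302) = 0.823068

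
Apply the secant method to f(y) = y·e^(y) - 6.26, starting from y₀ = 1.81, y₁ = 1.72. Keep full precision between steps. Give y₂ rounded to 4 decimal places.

Secant update: y_(k+1) = y_k − f(y_k)·(y_k − y_(k-1))/(f(y_k) − f(y_(k-1))).
f(y_0) = 4.799910, f(y_1) = 3.345389
y_2 = 1.720000 - (3.345389)·(1.720000 - 1.810000)/(3.345389 - (4.799910)) = 1.513001; f(y_2) = 0.609528

1.5130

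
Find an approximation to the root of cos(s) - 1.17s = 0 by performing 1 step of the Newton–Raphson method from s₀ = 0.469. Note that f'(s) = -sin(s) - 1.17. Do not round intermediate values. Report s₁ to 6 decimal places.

0.680647

Newton update: s ← s − f(s)/f'(s).
s_0 = 0.469000: f = 0.343291, f' = -1.621994 → s_1 = 0.469000 - (0.343291)/(-1.621994) = 0.680647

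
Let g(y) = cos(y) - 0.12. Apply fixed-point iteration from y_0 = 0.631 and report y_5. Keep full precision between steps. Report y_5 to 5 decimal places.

0.66931

y_1 = g(0.631000) = 0.687438
y_2 = g(0.687438) = 0.652874
y_3 = g(0.652874) = 0.674341
y_4 = g(0.674341) = 0.661119
y_5 = g(0.661119) = 0.669306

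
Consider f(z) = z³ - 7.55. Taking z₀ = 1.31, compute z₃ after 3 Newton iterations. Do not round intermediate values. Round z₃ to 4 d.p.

1.9634

f'(z) = 3z²
z_0 = 1.310000: f = -5.301909, f' = 5.148300 → z_1 = 1.310000 - (-5.301909)/(5.148300) = 2.339837
z_1 = 2.339837: f = 5.260224, f' = 16.424509 → z_2 = 2.339837 - (5.260224)/(16.424509) = 2.019570
z_2 = 2.019570: f = 0.687147, f' = 12.235990 → z_3 = 2.019570 - (0.687147)/(12.235990) = 1.963412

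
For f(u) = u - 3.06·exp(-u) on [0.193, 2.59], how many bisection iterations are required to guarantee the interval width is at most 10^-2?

8

Initial width b − a = 2.59 − 0.193 = 2.397000.
After n steps the width is (b−a)/2^n; need (b−a)/2^n ≤ 10^-2.
So n ≥ log₂(2.397000/10^-2) = log₂(239.7000) ≈ 7.9051.
Hence n = 8.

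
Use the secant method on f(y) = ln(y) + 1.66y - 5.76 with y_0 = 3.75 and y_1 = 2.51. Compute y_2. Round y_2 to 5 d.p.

2.84931

Secant update: y_(k+1) = y_k − f(y_k)·(y_k − y_(k-1))/(f(y_k) − f(y_(k-1))).
f(y_0) = 1.786756, f(y_1) = -0.673117
y_2 = 2.510000 - (-0.673117)·(2.510000 - 3.750000)/(-0.673117 - (1.786756)) = 2.849312; f(y_2) = 0.016936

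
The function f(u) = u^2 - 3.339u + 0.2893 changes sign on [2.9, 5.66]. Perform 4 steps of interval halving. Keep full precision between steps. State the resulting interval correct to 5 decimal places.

[3.24500, 3.41750]

f(2.900000) = -0.983800, f(5.660000) = 13.426160 (opposite signs)
step 1: m = 4.280000, f(m) = 4.316780 > 0 → root in [2.900000, 4.280000]
step 2: m = 3.590000, f(m) = 1.190390 > 0 → root in [2.900000, 3.590000]
step 3: m = 3.245000, f(m) = -0.015730 < 0 → root in [3.245000, 3.590000]
step 4: m = 3.417500, f(m) = 0.557574 > 0 → root in [3.245000, 3.417500]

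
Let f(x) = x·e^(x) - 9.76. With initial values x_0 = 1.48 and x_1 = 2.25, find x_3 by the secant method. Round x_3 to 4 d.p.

1.7046

f(x_0) = -3.258440, f(x_1) = 11.587406
x_2 = 2.250000 - (11.587406)·(2.250000 - 1.480000)/(11.587406 - (-3.258440)) = 1.649003; f(x_2) = -1.182225
x_3 = 1.649003 - (-1.182225)·(1.649003 - 2.250000)/(-1.182225 - (11.587406)) = 1.704644; f(x_3) = -0.385430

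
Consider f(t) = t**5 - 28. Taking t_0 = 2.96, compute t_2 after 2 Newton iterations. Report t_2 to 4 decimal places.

f'(t) = 5t**4
t_0 = 2.960000: f = 199.226278, f' = 383.828173 → t_1 = 2.960000 - (199.226278)/(383.828173) = 2.440949
t_1 = 2.440949: f = 58.655035, f' = 177.502734 → t_2 = 2.440949 - (58.655035)/(177.502734) = 2.110503

2.1105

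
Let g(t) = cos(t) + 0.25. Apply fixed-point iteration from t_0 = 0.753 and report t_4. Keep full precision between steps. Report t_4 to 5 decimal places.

t_1 = g(0.753000) = 0.979641
t_2 = g(0.979641) = 0.807321
t_3 = g(0.807321) = 0.941436
t_4 = g(0.941436) = 0.838627

0.83863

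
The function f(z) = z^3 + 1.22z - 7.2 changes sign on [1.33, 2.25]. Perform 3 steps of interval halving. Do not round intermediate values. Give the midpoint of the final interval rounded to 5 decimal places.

f(1.330000) = -3.224763, f(2.250000) = 6.935625 (opposite signs)
step 1: m = 1.790000, f(m) = 0.719139 > 0 → root in [1.330000, 1.790000]
step 2: m = 1.560000, f(m) = -1.500384 < 0 → root in [1.560000, 1.790000]
step 3: m = 1.675000, f(m) = -0.457078 < 0 → root in [1.675000, 1.790000]
Midpoint of [1.675000, 1.790000] = 1.732500

1.73250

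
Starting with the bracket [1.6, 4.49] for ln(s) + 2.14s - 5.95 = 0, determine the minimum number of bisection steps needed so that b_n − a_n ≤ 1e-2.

Initial width b − a = 4.49 − 1.6 = 2.890000.
After n steps the width is (b−a)/2^n; need (b−a)/2^n ≤ 1e-2.
So n ≥ log₂(2.890000/1e-2) = log₂(289.0000) ≈ 8.1749.
Hence n = 9.

9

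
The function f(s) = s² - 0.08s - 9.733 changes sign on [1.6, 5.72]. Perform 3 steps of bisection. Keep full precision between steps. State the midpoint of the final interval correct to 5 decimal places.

f(1.600000) = -7.301000, f(5.720000) = 22.527800 (opposite signs)
step 1: m = 3.660000, f(m) = 3.369800 > 0 → root in [1.600000, 3.660000]
step 2: m = 2.630000, f(m) = -3.026500 < 0 → root in [2.630000, 3.660000]
step 3: m = 3.145000, f(m) = -0.093575 < 0 → root in [3.145000, 3.660000]
Midpoint of [3.145000, 3.660000] = 3.402500

3.40250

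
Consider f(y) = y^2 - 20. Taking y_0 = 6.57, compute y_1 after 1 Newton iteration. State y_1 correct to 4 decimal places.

Newton update: y ← y − f(y)/f'(y).
f'(y) = 2y
y_0 = 6.570000: f = 23.164900, f' = 13.140000 → y_1 = 6.570000 - (23.164900)/(13.140000) = 4.807070

4.8071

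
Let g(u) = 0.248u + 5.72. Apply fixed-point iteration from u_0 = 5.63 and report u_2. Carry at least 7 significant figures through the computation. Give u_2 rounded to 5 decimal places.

u_1 = g(5.630000) = 7.116240
u_2 = g(7.116240) = 7.484828

7.48483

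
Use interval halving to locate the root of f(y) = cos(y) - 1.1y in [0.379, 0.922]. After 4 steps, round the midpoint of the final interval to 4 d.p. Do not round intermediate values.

f(0.379000) = 0.512135, f(0.922000) = -0.409972 (opposite signs)
step 1: m = 0.650500, f(m) = 0.080231 > 0 → root in [0.650500, 0.922000]
step 2: m = 0.786250, f(m) = -0.158371 < 0 → root in [0.650500, 0.786250]
step 3: m = 0.718375, f(m) = -0.037336 < 0 → root in [0.650500, 0.718375]
step 4: m = 0.684438, f(m) = 0.021894 > 0 → root in [0.684438, 0.718375]
Midpoint of [0.684438, 0.718375] = 0.701406

0.7014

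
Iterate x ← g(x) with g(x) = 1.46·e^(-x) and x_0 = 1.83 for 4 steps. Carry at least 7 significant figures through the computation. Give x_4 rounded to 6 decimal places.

x_1 = g(1.830000) = 0.234204
x_2 = g(0.234204) = 1.155153
x_3 = g(1.155153) = 0.459914
x_4 = g(0.459914) = 0.921754

0.921754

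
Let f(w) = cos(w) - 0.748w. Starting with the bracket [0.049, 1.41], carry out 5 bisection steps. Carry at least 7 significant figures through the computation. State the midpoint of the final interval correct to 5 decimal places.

0.87836

f(0.049000) = 0.962148, f(1.410000) = -0.894576 (opposite signs)
step 1: m = 0.729500, f(m) = 0.199842 > 0 → root in [0.729500, 1.410000]
step 2: m = 1.069750, f(m) = -0.319829 < 0 → root in [0.729500, 1.069750]
step 3: m = 0.899625, f(m) = -0.051016 < 0 → root in [0.729500, 0.899625]
step 4: m = 0.814562, f(m) = 0.076894 > 0 → root in [0.814562, 0.899625]
step 5: m = 0.857094, f(m) = 0.013531 > 0 → root in [0.857094, 0.899625]
Midpoint of [0.857094, 0.899625] = 0.878359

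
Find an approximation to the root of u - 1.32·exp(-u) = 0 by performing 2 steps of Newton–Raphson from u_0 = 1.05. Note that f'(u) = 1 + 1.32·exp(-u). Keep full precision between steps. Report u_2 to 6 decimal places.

0.673126

u_0 = 1.050000: f = 0.588082, f' = 1.461918 → u_1 = 1.050000 - (0.588082)/(1.461918) = 0.647732
u_1 = 0.647732: f = -0.042932, f' = 1.690665 → u_2 = 0.647732 - (-0.042932)/(1.690665) = 0.673126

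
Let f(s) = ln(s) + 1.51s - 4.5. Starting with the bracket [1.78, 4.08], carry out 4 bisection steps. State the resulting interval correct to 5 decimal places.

[2.35500, 2.49875]

f(1.780000) = -1.235587, f(4.080000) = 3.066897 (opposite signs)
step 1: m = 2.930000, f(m) = 0.999302 > 0 → root in [1.780000, 2.930000]
step 2: m = 2.355000, f(m) = -0.087409 < 0 → root in [2.355000, 2.930000]
step 3: m = 2.642500, f(m) = 0.461900 > 0 → root in [2.355000, 2.642500]
step 4: m = 2.498750, f(m) = 0.188903 > 0 → root in [2.355000, 2.498750]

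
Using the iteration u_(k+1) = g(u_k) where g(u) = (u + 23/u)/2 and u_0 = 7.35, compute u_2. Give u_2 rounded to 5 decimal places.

4.81463

u_1 = g(7.350000) = 5.239626
u_2 = g(5.239626) = 4.814626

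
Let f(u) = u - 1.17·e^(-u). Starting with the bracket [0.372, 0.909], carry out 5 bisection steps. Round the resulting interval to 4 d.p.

f(0.372000) = -0.434544, f(0.909000) = 0.437575 (opposite signs)
step 1: m = 0.640500, f(m) = 0.023876 > 0 → root in [0.372000, 0.640500]
step 2: m = 0.506250, f(m) = -0.198969 < 0 → root in [0.506250, 0.640500]
step 3: m = 0.573375, f(m) = -0.086060 < 0 → root in [0.573375, 0.640500]
step 4: m = 0.606938, f(m) = -0.030733 < 0 → root in [0.606938, 0.640500]
step 5: m = 0.623719, f(m) = -0.003340 < 0 → root in [0.623719, 0.640500]

[0.6237, 0.6405]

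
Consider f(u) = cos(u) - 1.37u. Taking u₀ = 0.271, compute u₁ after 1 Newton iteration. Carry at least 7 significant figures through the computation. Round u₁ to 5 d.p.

f'(u) = -sin(u) - 1.37
u_0 = 0.271000: f = 0.592234, f' = -1.637695 → u_1 = 0.271000 - (0.592234)/(-1.637695) = 0.632626

0.63263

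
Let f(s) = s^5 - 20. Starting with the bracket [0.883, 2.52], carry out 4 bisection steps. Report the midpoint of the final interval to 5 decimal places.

1.85497

f(0.883000) = -19.463211, f(2.520000) = 81.625502 (opposite signs)
step 1: m = 1.701500, f(m) = -5.738679 < 0 → root in [1.701500, 2.520000]
step 2: m = 2.110750, f(m) = 21.897103 > 0 → root in [1.701500, 2.110750]
step 3: m = 1.906125, f(m) = 5.162680 > 0 → root in [1.701500, 1.906125]
step 4: m = 1.803812, f(m) = -0.903360 < 0 → root in [1.803812, 1.906125]
Midpoint of [1.803812, 1.906125] = 1.854969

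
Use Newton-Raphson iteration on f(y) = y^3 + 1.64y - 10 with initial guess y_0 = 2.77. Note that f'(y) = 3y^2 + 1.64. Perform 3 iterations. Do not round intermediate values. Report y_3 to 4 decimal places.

1.9022

Newton update: y ← y − f(y)/f'(y).
y_0 = 2.770000: f = 15.796733, f' = 24.658700 → y_1 = 2.770000 - (15.796733)/(24.658700) = 2.129385
y_1 = 2.129385: f = 3.147420, f' = 15.242841 → y_2 = 2.129385 - (3.147420)/(15.242841) = 1.922900
y_2 = 1.922900: f = 0.263562, f' = 12.732632 → y_3 = 1.922900 - (0.263562)/(12.732632) = 1.902200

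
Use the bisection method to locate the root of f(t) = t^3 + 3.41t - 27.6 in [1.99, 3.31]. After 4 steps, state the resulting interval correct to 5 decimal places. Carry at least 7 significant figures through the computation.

f(1.990000) = -12.933501, f(3.310000) = 19.951791 (opposite signs)
step 1: m = 2.650000, f(m) = 0.046125 > 0 → root in [1.990000, 2.650000]
step 2: m = 2.320000, f(m) = -7.201632 < 0 → root in [2.320000, 2.650000]
step 3: m = 2.485000, f(m) = -3.780716 < 0 → root in [2.485000, 2.650000]
step 4: m = 2.567500, f(m) = -1.919721 < 0 → root in [2.567500, 2.650000]

[2.56750, 2.65000]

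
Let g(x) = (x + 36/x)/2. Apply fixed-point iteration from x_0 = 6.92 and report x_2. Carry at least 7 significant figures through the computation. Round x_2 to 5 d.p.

6.00031

x_1 = g(6.920000) = 6.061156
x_2 = g(6.061156) = 6.000309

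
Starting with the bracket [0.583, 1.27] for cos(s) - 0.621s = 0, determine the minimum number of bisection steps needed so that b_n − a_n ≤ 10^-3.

10

Initial width b − a = 1.27 − 0.583 = 0.687000.
After n steps the width is (b−a)/2^n; need (b−a)/2^n ≤ 10^-3.
So n ≥ log₂(0.687000/10^-3) = log₂(687.0000) ≈ 9.4242.
Hence n = 10.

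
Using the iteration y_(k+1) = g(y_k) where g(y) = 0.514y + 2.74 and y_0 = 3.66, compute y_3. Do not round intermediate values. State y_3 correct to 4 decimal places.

y_1 = g(3.660000) = 4.621240
y_2 = g(4.621240) = 5.115317
y_3 = g(5.115317) = 5.369273

5.3693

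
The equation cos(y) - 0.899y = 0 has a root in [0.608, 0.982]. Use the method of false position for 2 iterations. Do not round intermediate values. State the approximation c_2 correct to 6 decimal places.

0.785747

False-position update: c = (a·f(b) − b·f(a))/(f(b) − f(a)); replace the endpoint whose sign matches f(c).
f(0.608000) = 0.274200, f(0.982000) = -0.327458
step 1: c = 0.778447, f(c) = 0.012181 > 0 → new bracket [0.778447, 0.982000]
step 2: c = 0.785747, f(c) = 0.000473 > 0 → new bracket [0.785747, 0.982000]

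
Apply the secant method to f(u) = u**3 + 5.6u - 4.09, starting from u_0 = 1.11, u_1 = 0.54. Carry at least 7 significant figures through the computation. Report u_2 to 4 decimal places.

f(u_0) = 3.493631, f(u_1) = -0.908536
u_2 = 0.540000 - (-0.908536)·(0.540000 - 1.110000)/(-0.908536 - (3.493631)) = 0.657639; f(u_2) = -0.122802

0.6576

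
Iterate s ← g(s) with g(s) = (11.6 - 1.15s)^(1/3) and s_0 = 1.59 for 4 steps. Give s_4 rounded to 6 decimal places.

2.094674

s_1 = g(1.590000) = 2.137898
s_2 = g(2.137898) = 2.090922
s_3 = g(2.090922) = 2.095033
s_4 = g(2.095033) = 2.094674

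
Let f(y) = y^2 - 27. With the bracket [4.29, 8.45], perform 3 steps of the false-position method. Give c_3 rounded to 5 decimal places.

False-position update: c = (a·f(b) − b·f(a))/(f(b) − f(a)); replace the endpoint whose sign matches f(c).
f(4.290000) = -8.595900, f(8.450000) = 44.402500
step 1: c = 4.964717, f(c) = -2.351581 < 0 → new bracket [4.964717, 8.450000]
step 2: c = 5.140016, f(c) = -0.580235 < 0 → new bracket [5.140016, 8.450000]
step 3: c = 5.182712, f(c) = -0.139499 < 0 → new bracket [5.182712, 8.450000]

5.18271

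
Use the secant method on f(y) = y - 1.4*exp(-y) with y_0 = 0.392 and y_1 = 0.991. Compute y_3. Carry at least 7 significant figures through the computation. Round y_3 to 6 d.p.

0.696113

f(y_0) = -0.553986, f(y_1) = 0.471313
y_2 = 0.991000 - (0.471313)·(0.991000 - 0.392000)/(0.471313 - (-0.553986)) = 0.715650; f(y_2) = 0.031226
y_3 = 0.715650 - (0.031226)·(0.715650 - 0.991000)/(0.031226 - (0.471313)) = 0.696113; f(y_3) = -0.001814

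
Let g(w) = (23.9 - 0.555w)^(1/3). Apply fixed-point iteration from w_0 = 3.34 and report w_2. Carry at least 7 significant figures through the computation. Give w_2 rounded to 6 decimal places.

w_1 = g(3.340000) = 2.804004
w_2 = g(2.804004) = 2.816559

2.816559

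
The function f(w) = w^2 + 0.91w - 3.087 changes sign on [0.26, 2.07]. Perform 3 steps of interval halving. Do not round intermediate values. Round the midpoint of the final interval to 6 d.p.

f(0.260000) = -2.782800, f(2.070000) = 3.081600 (opposite signs)
step 1: m = 1.165000, f(m) = -0.669625 < 0 → root in [1.165000, 2.070000]
step 2: m = 1.617500, f(m) = 1.001231 > 0 → root in [1.165000, 1.617500]
step 3: m = 1.391250, f(m) = 0.114614 > 0 → root in [1.165000, 1.391250]
Midpoint of [1.165000, 1.391250] = 1.278125

1.278125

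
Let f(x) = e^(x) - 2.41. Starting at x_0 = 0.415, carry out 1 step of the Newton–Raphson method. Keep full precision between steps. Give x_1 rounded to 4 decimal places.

1.0064

Newton update: x ← x − f(x)/f'(x).
f'(x) = e^(x)
x_0 = 0.415000: f = -0.895629, f' = 1.514371 → x_1 = 0.415000 - (-0.895629)/(1.514371) = 1.006420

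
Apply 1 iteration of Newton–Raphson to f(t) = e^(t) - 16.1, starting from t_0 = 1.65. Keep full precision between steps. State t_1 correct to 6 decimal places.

3.742004

f'(t) = e^(t)
t_0 = 1.650000: f = -10.893020, f' = 5.206980 → t_1 = 1.650000 - (-10.893020)/(5.206980) = 3.742004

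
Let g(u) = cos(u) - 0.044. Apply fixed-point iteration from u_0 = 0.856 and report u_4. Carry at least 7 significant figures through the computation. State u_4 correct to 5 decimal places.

0.73948

u_1 = g(0.856000) = 0.611464
u_2 = g(0.611464) = 0.774809
u_3 = g(0.774809) = 0.670555
u_4 = g(0.670555) = 0.739477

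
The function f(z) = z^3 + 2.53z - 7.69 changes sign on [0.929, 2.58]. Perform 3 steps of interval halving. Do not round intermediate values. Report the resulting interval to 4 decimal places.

f(0.929000) = -4.537865, f(2.580000) = 16.010912 (opposite signs)
step 1: m = 1.754500, f(m) = 2.149710 > 0 → root in [0.929000, 1.754500]
step 2: m = 1.341750, f(m) = -1.879829 < 0 → root in [1.341750, 1.754500]
step 3: m = 1.548125, f(m) = -0.062866 < 0 → root in [1.548125, 1.754500]

[1.5481, 1.7545]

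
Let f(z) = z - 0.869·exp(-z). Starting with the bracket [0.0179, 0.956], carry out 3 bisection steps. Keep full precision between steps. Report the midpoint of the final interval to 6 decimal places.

0.545581

f(0.017900) = -0.835683, f(0.956000) = 0.621932 (opposite signs)
step 1: m = 0.486950, f(m) = -0.047049 < 0 → root in [0.486950, 0.956000]
step 2: m = 0.721475, f(m) = 0.299111 > 0 → root in [0.486950, 0.721475]
step 3: m = 0.604213, f(m) = 0.129300 > 0 → root in [0.486950, 0.604213]
Midpoint of [0.486950, 0.604213] = 0.545581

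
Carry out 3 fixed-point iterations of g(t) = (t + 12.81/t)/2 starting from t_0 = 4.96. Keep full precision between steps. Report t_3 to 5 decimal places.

3.57911

t_1 = g(4.960000) = 3.771331
t_2 = g(3.771331) = 3.584005
t_3 = g(3.584005) = 3.579109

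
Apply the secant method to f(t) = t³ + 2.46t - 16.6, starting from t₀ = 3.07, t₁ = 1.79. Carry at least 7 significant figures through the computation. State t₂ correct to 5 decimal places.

f(t_0) = 19.886643, f(t_1) = -6.461261
t_2 = 1.790000 - (-6.461261)·(1.790000 - 3.070000)/(-6.461261 - (19.886643)) = 2.103893; f(t_2) = -2.111828

2.10389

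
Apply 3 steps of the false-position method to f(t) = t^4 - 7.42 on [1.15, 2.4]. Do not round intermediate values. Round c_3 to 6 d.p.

False-position update: c = (a·f(b) − b·f(a))/(f(b) − f(a)); replace the endpoint whose sign matches f(c).
f(1.150000) = -5.670994, f(2.400000) = 25.757600
step 1: c = 1.375551, f(c) = -3.839807 < 0 → new bracket [1.375551, 2.400000]
step 2: c = 1.508457, f(c) = -2.242358 < 0 → new bracket [1.508457, 2.400000]
step 3: c = 1.579856, f(c) = -1.190261 < 0 → new bracket [1.579856, 2.400000]

1.579856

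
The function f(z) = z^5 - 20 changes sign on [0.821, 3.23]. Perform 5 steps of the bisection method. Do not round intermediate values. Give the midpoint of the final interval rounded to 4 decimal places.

1.8373

f(0.821000) = -19.626994, f(3.230000) = 331.570650 (opposite signs)
step 1: m = 2.025500, f(m) = 14.092687 > 0 → root in [0.821000, 2.025500]
step 2: m = 1.423250, f(m) = -14.160093 < 0 → root in [1.423250, 2.025500]
step 3: m = 1.724375, f(m) = -4.753906 < 0 → root in [1.724375, 2.025500]
step 4: m = 1.874938, f(m) = 3.170424 > 0 → root in [1.724375, 1.874938]
step 5: m = 1.799656, f(m) = -1.122356 < 0 → root in [1.799656, 1.874938]
Midpoint of [1.799656, 1.874938] = 1.837297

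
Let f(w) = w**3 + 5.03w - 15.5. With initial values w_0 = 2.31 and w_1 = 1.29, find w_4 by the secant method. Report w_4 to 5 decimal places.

f(w_0) = 8.445691, f(w_1) = -6.864611
w_2 = 1.290000 - (-6.864611)·(1.290000 - 2.310000)/(-6.864611 - (8.445691)) = 1.747333; f(w_2) = -1.376009
w_3 = 1.747333 - (-1.376009)·(1.747333 - 1.290000)/(-1.376009 - (-6.864611)) = 1.861987; f(w_3) = 0.321302
w_4 = 1.861987 - (0.321302)·(1.861987 - 1.747333)/(0.321302 - (-1.376009)) = 1.840283; f(w_4) = -0.010994

1.84028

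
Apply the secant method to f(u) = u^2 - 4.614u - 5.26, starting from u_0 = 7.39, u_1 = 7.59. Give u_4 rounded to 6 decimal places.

Secant update: u_(k+1) = u_k − f(u_k)·(u_k − u_(k-1))/(f(u_k) − f(u_(k-1))).
f(u_0) = 15.254640, f(u_1) = 17.327840
u_2 = 7.590000 - (17.327840)·(7.590000 - 7.390000)/(17.327840 - (15.254640)) = 5.918397; f(u_2) = 2.459937
u_3 = 5.918397 - (2.459937)·(5.918397 - 7.590000)/(2.459937 - (17.327840)) = 5.641825; f(u_3) = 0.538810
u_4 = 5.641825 - (0.538810)·(5.641825 - 5.918397)/(0.538810 - (2.459937)) = 5.564256; f(u_4) = 0.027470

5.564256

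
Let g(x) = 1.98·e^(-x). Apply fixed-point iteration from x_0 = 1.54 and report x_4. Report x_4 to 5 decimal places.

1.15126

x_1 = g(1.540000) = 0.424475
x_2 = g(0.424475) = 1.295144
x_3 = g(1.295144) = 0.542239
x_4 = g(0.542239) = 1.151260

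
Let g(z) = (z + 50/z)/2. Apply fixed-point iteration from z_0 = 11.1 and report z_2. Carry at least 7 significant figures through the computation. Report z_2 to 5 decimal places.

z_1 = g(11.100000) = 7.802252
z_2 = g(7.802252) = 7.105329

7.10533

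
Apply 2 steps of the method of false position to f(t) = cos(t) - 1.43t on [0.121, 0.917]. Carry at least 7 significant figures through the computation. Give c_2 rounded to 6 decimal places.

False-position update: c = (a·f(b) − b·f(a))/(f(b) − f(a)); replace the endpoint whose sign matches f(c).
f(0.121000) = 0.819658, f(0.917000) = -0.703106
step 1: c = 0.549463, f(c) = 0.067073 > 0 → new bracket [0.549463, 0.917000]
step 2: c = 0.581471, f(c) = 0.004152 > 0 → new bracket [0.581471, 0.917000]

0.581471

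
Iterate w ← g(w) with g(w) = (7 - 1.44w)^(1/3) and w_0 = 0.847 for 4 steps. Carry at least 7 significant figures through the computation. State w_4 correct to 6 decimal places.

w_1 = g(0.847000) = 1.794667
w_2 = g(1.794667) = 1.640587
w_3 = g(1.640587) = 1.667617
w_4 = g(1.667617) = 1.662939

1.662939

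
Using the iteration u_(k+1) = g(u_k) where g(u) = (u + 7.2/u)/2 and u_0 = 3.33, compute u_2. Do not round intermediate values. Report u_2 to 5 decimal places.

u_1 = g(3.330000) = 2.746081
u_2 = g(2.746081) = 2.684000

2.68400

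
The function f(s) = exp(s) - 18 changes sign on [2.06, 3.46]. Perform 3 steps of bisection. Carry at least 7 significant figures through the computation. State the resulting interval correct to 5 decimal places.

[2.76000, 2.93500]

f(2.060000) = -10.154030, f(3.460000) = 13.816977 (opposite signs)
step 1: m = 2.760000, f(m) = -2.200157 < 0 → root in [2.760000, 3.460000]
step 2: m = 3.110000, f(m) = 4.421044 > 0 → root in [2.760000, 3.110000]
step 3: m = 2.935000, f(m) = 0.821503 > 0 → root in [2.760000, 2.935000]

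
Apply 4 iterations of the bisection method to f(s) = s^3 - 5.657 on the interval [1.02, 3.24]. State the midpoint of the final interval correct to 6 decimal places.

1.783125

f(1.020000) = -4.595792, f(3.240000) = 28.355224 (opposite signs)
step 1: m = 2.130000, f(m) = 4.006597 > 0 → root in [1.020000, 2.130000]
step 2: m = 1.575000, f(m) = -1.750016 < 0 → root in [1.575000, 2.130000]
step 3: m = 1.852500, f(m) = 0.700328 > 0 → root in [1.575000, 1.852500]
step 4: m = 1.713750, f(m) = -0.623821 < 0 → root in [1.713750, 1.852500]
Midpoint of [1.713750, 1.852500] = 1.783125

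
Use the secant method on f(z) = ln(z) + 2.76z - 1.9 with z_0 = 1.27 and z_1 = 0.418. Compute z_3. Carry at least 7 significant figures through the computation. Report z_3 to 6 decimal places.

f(z_0) = 1.844217, f(z_1) = -1.618594
z_2 = 0.418000 - (-1.618594)·(0.418000 - 1.270000)/(-1.618594 - (1.844217)) = 0.816244; f(z_2) = 0.149790
z_3 = 0.816244 - (0.149790)·(0.816244 - 0.418000)/(0.149790 - (-1.618594)) = 0.782511; f(z_3) = 0.014481

0.782511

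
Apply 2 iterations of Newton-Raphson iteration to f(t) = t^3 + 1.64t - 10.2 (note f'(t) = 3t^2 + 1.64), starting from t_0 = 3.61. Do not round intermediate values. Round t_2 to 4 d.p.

2.0542

t_0 = 3.610000: f = 42.766281, f' = 40.736300 → t_1 = 3.610000 - (42.766281)/(40.736300) = 2.560168
t_1 = 2.560168: f = 10.779190, f' = 21.303377 → t_2 = 2.560168 - (10.779190)/(21.303377) = 2.054183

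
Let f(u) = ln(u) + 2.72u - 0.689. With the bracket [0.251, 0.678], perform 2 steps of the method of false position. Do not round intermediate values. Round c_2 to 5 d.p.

0.50767

f(0.251000) = -1.388582, f(0.678000) = 0.766552
step 1: c = 0.526122, f(c) = 0.099829 > 0 → new bracket [0.251000, 0.526122]
step 2: c = 0.507669, f(c) = 0.013935 > 0 → new bracket [0.251000, 0.507669]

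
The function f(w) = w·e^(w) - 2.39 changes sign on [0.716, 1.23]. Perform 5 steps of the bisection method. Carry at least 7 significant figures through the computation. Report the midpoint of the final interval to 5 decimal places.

0.93284

f(0.716000) = -0.924898, f(1.230000) = 1.818112 (opposite signs)
step 1: m = 0.973000, f(m) = 0.184432 > 0 → root in [0.716000, 0.973000]
step 2: m = 0.844500, f(m) = -0.425005 < 0 → root in [0.844500, 0.973000]
step 3: m = 0.908750, f(m) = -0.135192 < 0 → root in [0.908750, 0.973000]
step 4: m = 0.940875, f(m) = 0.020731 > 0 → root in [0.908750, 0.940875]
step 5: m = 0.924812, f(m) = -0.058182 < 0 → root in [0.924812, 0.940875]
Midpoint of [0.924812, 0.940875] = 0.932844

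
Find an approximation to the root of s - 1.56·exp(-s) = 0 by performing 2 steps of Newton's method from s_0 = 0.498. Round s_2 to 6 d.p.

0.742427

f'(s) = 1 + 1.56·exp(-s)
s_0 = 0.498000: f = -0.450082, f' = 1.948082 → s_1 = 0.498000 - (-0.450082)/(1.948082) = 0.729039
s_1 = 0.729039: f = -0.023463, f' = 1.752501 → s_2 = 0.729039 - (-0.023463)/(1.752501) = 0.742427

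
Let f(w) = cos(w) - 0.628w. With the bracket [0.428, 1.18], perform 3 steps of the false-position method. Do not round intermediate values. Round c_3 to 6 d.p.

0.939575

False-position update: c = (a·f(b) − b·f(a))/(f(b) − f(a)); replace the endpoint whose sign matches f(c).
f(0.428000) = 0.641014, f(1.180000) = -0.360115
step 1: c = 0.909499, f(c) = 0.042976 > 0 → new bracket [0.909499, 1.180000]
step 2: c = 0.938339, f(c) = 0.001852 > 0 → new bracket [0.938339, 1.180000]
step 3: c = 0.939575, f(c) = 0.000078 > 0 → new bracket [0.939575, 1.180000]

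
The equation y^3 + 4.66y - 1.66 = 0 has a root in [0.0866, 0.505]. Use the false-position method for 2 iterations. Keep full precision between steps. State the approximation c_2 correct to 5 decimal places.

False-position update: c = (a·f(b) − b·f(a))/(f(b) − f(a)); replace the endpoint whose sign matches f(c).
f(0.086600) = -1.255795, f(0.505000) = 0.822088
step 1: c = 0.339465, f(c) = -0.038973 < 0 → new bracket [0.339465, 0.505000]
step 2: c = 0.346958, f(c) = -0.001411 < 0 → new bracket [0.346958, 0.505000]

0.34696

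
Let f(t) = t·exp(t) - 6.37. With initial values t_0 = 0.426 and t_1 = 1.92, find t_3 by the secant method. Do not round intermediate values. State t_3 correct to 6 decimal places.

1.360741

Secant update: t_(k+1) = t_k − f(t_k)·(t_k − t_(k-1))/(f(t_k) − f(t_(k-1))).
f(t_0) = -5.717743, f(t_1) = 6.726240
t_2 = 1.920000 - (6.726240)·(1.920000 - 0.426000)/(6.726240 - (-5.717743)) = 1.112461; f(t_2) = -2.986078
t_3 = 1.112461 - (-2.986078)·(1.112461 - 1.920000)/(-2.986078 - (6.726240)) = 1.360741; f(t_3) = -1.064361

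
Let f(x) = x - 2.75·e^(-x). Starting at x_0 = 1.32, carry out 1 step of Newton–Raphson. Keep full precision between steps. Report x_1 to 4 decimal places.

f'(x) = 1 + 2.75·e^(-x)
x_0 = 1.320000: f = 0.585378, f' = 1.734622 → x_1 = 1.320000 - (0.585378)/(1.734622) = 0.982533

0.9825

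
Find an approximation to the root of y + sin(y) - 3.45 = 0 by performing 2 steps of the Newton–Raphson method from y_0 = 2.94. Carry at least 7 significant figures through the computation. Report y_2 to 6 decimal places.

f'(y) = 1 + cos(y)
y_0 = 2.940000: f = -0.309770, f' = 0.020251 → y_1 = 2.940000 - (-0.309770)/(0.020251) = 18.236472
y_1 = 18.236472: f = 14.211079, f' = 1.817877 → y_2 = 18.236472 - (14.211079)/(1.817877) = 10.419069

10.419069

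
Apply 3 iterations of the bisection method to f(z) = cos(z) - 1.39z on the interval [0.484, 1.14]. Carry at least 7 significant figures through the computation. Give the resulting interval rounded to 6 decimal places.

f(0.484000) = 0.212381, f(1.140000) = -1.167005 (opposite signs)
step 1: m = 0.812000, f(m) = -0.440632 < 0 → root in [0.484000, 0.812000]
step 2: m = 0.648000, f(m) = -0.103427 < 0 → root in [0.484000, 0.648000]
step 3: m = 0.566000, f(m) = 0.057313 > 0 → root in [0.566000, 0.648000]

[0.566000, 0.648000]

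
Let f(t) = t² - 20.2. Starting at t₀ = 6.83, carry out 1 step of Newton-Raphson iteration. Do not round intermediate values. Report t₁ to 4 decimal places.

4.8938

f'(t) = 2t
t_0 = 6.830000: f = 26.448900, f' = 13.660000 → t_1 = 6.830000 - (26.448900)/(13.660000) = 4.893770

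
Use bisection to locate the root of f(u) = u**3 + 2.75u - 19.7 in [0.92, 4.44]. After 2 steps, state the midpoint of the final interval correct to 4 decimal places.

2.2400

f(0.920000) = -16.391312, f(4.440000) = 80.038384 (opposite signs)
step 1: m = 2.680000, f(m) = 6.918832 > 0 → root in [0.920000, 2.680000]
step 2: m = 1.800000, f(m) = -8.918000 < 0 → root in [1.800000, 2.680000]
Midpoint of [1.800000, 2.680000] = 2.240000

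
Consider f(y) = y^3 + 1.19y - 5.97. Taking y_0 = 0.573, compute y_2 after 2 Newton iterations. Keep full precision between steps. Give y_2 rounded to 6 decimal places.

2.081964

Newton update: y ← y − f(y)/f'(y).
f'(y) = 3y^2 + 1.19
y_0 = 0.573000: f = -5.099997, f' = 2.174987 → y_1 = 0.573000 - (-5.099997)/(2.174987) = 2.917840
y_1 = 2.917840: f = 22.344119, f' = 26.731379 → y_2 = 2.917840 - (22.344119)/(26.731379) = 2.081964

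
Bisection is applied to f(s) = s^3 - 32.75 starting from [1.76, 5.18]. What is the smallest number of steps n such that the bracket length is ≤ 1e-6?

Initial width b − a = 5.18 − 1.76 = 3.420000.
After n steps the width is (b−a)/2^n; need (b−a)/2^n ≤ 1e-6.
So n ≥ log₂(3.420000/1e-6) = log₂(3420000.0000) ≈ 21.7056.
Hence n = 22.

22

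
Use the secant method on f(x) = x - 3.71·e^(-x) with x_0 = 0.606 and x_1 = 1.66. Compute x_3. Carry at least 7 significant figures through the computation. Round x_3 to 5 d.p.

f(x_0) = -1.417911, f(x_1) = 0.954584
x_2 = 1.660000 - (0.954584)·(1.660000 - 0.606000)/(0.954584 - (-1.417911)) = 1.235918; f(x_2) = 0.157912
x_3 = 1.235918 - (0.157912)·(1.235918 - 1.660000)/(0.157912 - (0.954584)) = 1.151859; f(x_3) = -0.020681

1.15186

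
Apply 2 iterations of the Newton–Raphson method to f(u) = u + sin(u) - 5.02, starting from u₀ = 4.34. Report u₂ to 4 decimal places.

5.5572

f'(u) = 1 + cos(u)
u_0 = 4.340000: f = -1.611461, f' = 0.636158 → u_1 = 4.340000 - (-1.611461)/(0.636158) = 6.873113
u_1 = 6.873113: f = 2.409414, f' = 1.830981 → u_2 = 6.873113 - (2.409414)/(1.830981) = 5.557199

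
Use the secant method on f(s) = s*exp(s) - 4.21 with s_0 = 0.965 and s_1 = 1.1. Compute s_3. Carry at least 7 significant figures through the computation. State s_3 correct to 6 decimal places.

Secant update: s_(k+1) = s_k − f(s_k)·(s_k − s_(k-1))/(f(s_k) − f(s_(k-1))).
f(s_0) = -1.677080, f(s_1) = -0.905417
s_2 = 1.100000 - (-0.905417)·(1.100000 - 0.965000)/(-0.905417 - (-1.677080)) = 1.258400; f(s_2) = 0.219298
s_3 = 1.258400 - (0.219298)·(1.258400 - 1.100000)/(0.219298 - (-0.905417)) = 1.227515; f(s_3) = -0.020812

1.227515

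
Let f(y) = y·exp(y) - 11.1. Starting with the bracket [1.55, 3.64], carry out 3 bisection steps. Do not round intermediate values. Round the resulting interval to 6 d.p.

f(1.550000) = -3.797221, f(3.640000) = 127.554286 (opposite signs)
step 1: m = 2.595000, f(m) = 23.664144 > 0 → root in [1.550000, 2.595000]
step 2: m = 2.072500, f(m) = 5.365308 > 0 → root in [1.550000, 2.072500]
step 3: m = 1.811250, f(m) = -0.018609 < 0 → root in [1.811250, 2.072500]

[1.811250, 2.072500]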